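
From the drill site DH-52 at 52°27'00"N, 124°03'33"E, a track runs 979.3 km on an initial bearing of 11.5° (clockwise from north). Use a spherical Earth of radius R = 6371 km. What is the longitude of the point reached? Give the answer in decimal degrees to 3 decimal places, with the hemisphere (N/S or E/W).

DH-52: φ = +52.45000°, λ = +124.05917°
δ = d/R = 979.3/6371 = 0.153712 rad
φ₂ = arcsin(sin φ₁ cos δ + cos φ₁ sin δ cos θ)
   = arcsin(0.79282·0.98821 + 0.60945·0.15311·0.97992) = 61.03465°
λ₂ = λ₁ + atan2(sin θ sin δ cos φ₁, cos δ − sin φ₁ sin φ₂) = 127.67298°

127.673°E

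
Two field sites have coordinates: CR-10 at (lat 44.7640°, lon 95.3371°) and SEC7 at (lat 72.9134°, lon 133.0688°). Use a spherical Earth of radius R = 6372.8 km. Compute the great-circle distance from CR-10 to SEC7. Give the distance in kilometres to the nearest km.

Δφ = 28.1494°,  Δλ = 37.7317°
a = sin²(Δφ/2) + cos φ₁ cos φ₂ sin²(Δλ/2) = 0.080952
c = 2·arcsin(√a) = 0.577012 rad = 33.0604°
d = R·c = 6372.8 × 0.577012 = 3677.2 km

3677 km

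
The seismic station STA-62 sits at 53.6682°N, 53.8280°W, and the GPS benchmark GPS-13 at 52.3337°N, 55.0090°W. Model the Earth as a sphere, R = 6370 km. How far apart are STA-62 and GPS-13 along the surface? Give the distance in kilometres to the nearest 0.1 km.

168.1 km

Δφ = -1.3345°,  Δλ = -1.1810°
a = sin²(Δφ/2) + cos φ₁ cos φ₂ sin²(Δλ/2) = 0.000174
c = 2·arcsin(√a) = 0.026388 rad = 1.5119°
d = R·c = 6370 × 0.026388 = 168.1 km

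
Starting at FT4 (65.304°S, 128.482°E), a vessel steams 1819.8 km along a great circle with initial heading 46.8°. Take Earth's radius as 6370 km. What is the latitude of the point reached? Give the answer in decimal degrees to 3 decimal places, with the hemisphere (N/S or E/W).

δ = d/R = 1819.8/6370 = 0.285683 rad
φ₂ = arcsin(sin φ₁ cos δ + cos φ₁ sin δ cos θ)
   = arcsin(-0.90854·0.95947 + 0.41780·0.28181·0.68455) = -52.28970°
λ₂ = λ₁ + atan2(sin θ sin δ cos φ₁, cos δ − sin φ₁ sin φ₂) = 148.10658°

52.290°S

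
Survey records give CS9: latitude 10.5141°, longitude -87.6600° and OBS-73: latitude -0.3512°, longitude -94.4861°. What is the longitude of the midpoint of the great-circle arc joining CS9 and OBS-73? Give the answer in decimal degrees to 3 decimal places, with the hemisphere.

91.102°W

Bx = cos φ₂ cos Δλ = 0.992893,  By = cos φ₂ sin Δλ = -0.118854
φₘ = atan2(sin φ₁ + sin φ₂, √((cos φ₁ + Bx)² + By²)) = 5.09043°
λₘ = λ₁ + atan2(By, cos φ₁ + Bx) = -91.10195°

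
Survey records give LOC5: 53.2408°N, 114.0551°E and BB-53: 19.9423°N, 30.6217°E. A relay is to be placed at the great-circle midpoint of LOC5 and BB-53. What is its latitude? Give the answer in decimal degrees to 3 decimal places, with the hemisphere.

44.295°N

Bx = cos φ₂ cos Δλ = 0.107501,  By = cos φ₂ sin Δλ = -0.933870
φₘ = atan2(sin φ₁ + sin φ₂, √((cos φ₁ + Bx)² + By²)) = 44.29539°
λₘ = λ₁ + atan2(By, cos φ₁ + Bx) = 61.14237°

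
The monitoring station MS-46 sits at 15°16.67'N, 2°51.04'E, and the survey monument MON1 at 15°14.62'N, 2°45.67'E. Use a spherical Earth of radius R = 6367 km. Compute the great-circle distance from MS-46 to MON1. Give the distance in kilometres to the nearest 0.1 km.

10.3 km

MS-46: φ = +15.27783°, λ = +2.85067°
MON1: φ = +15.24367°, λ = +2.76117°
Δφ = -0.0342°,  Δλ = -0.0895°
a = sin²(Δφ/2) + cos φ₁ cos φ₂ sin²(Δλ/2) = 0.000001
c = 2·arcsin(√a) = 0.001621 rad = 0.0929°
d = R·c = 6367 × 0.001621 = 10.3 km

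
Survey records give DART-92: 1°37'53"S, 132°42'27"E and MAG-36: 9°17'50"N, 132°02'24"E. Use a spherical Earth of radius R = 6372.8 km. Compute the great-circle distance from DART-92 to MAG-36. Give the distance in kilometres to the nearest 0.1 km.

1217.8 km

DART-92: φ = -1.63139°, λ = +132.70750°
MAG-36: φ = +9.29722°, λ = +132.04000°
Δφ = 10.9286°,  Δλ = -0.6675°
a = sin²(Δφ/2) + cos φ₁ cos φ₂ sin²(Δλ/2) = 0.009101
c = 2·arcsin(√a) = 0.191093 rad = 10.9488°
d = R·c = 6372.8 × 0.191093 = 1217.8 km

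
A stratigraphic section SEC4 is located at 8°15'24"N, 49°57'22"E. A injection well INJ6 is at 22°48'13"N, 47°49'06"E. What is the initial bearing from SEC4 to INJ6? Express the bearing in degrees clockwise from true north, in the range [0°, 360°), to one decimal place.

352.2°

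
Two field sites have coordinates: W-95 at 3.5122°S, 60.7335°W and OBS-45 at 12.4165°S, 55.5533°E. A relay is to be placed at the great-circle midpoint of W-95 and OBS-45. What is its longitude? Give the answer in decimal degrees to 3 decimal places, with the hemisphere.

Bx = cos φ₂ cos Δλ = -0.432506,  By = cos φ₂ sin Δλ = 0.875618
φₘ = atan2(sin φ₁ + sin φ₂, √((cos φ₁ + Bx)² + By²)) = -14.84417°
λₘ = λ₁ + atan2(By, cos φ₁ + Bx) = -3.59442°

3.594°W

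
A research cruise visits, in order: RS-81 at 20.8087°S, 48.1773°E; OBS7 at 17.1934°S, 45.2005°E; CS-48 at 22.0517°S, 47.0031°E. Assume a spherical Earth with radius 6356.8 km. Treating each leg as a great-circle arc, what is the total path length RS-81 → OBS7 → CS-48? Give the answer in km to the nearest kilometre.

RS-81→OBS7: c = 0.079959 rad, d = 508.29 km
OBS7→CS-48: c = 0.089818 rad, d = 570.96 km
Total = 508.29 + 570.96 = 1079.24 km

1079 km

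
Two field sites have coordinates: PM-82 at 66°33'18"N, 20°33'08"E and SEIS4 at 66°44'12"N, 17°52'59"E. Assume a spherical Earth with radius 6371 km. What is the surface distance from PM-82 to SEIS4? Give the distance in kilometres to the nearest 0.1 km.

119.4 km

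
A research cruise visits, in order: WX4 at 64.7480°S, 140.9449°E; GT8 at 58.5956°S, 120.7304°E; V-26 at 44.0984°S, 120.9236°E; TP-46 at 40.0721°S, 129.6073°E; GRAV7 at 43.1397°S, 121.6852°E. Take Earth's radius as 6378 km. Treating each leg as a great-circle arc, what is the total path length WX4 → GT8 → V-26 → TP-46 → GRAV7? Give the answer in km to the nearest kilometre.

4461 km

WX4→GT8: c = 0.197560 rad, d = 1260.04 km
GT8→V-26: c = 0.253032 rad, d = 1613.84 km
V-26→TP-46: c = 0.132518 rad, d = 845.20 km
TP-46→GRAV7: c = 0.116358 rad, d = 742.13 km
Total = 1260.04 + 1613.84 + 845.20 + 742.13 = 4461.20 km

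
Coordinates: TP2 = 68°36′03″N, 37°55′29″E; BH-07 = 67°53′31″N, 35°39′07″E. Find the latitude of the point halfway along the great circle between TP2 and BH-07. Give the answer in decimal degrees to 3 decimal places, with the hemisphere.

TP2: φ = +68.60083°, λ = +37.92472°
BH-07: φ = +67.89194°, λ = +35.65194°
Bx = cos φ₂ cos Δλ = 0.376058,  By = cos φ₂ sin Δλ = -0.014925
φₘ = atan2(sin φ₁ + sin φ₂, √((cos φ₁ + Bx)² + By²)) = 68.25027°
λₘ = λ₁ + atan2(By, cos φ₁ + Bx) = 36.77071°

68.250°N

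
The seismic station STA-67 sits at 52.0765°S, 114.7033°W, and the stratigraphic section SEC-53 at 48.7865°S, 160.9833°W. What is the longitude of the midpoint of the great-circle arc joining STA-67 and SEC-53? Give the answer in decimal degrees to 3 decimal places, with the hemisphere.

138.694°W

Bx = cos φ₂ cos Δλ = 0.455366,  By = cos φ₂ sin Δλ = -0.476180
φₘ = atan2(sin φ₁ + sin φ₂, √((cos φ₁ + Bx)² + By²)) = -52.76704°
λₘ = λ₁ + atan2(By, cos φ₁ + Bx) = -138.69422°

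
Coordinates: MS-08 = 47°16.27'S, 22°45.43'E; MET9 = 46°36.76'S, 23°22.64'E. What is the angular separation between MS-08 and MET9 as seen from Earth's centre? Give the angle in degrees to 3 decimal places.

0.783°

MS-08: φ = -47.27117°, λ = +22.75717°
MET9: φ = -46.61267°, λ = +23.37733°
Δφ = 0.6585°,  Δλ = 0.6202°
a = sin²(Δφ/2) + cos φ₁ cos φ₂ sin²(Δλ/2) = 0.000047
c = 2·arcsin(√a) = 0.013664 rad = 0.7829°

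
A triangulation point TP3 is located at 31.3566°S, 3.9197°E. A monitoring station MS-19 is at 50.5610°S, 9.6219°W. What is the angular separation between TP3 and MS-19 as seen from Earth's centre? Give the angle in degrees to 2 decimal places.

21.68°

Δφ = -19.2044°,  Δλ = -13.5416°
a = sin²(Δφ/2) + cos φ₁ cos φ₂ sin²(Δλ/2) = 0.035365
c = 2·arcsin(√a) = 0.378363 rad = 21.6786°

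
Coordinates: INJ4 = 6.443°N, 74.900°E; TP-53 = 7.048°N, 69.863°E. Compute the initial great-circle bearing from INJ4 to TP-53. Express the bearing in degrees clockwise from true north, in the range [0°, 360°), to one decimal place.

277.2°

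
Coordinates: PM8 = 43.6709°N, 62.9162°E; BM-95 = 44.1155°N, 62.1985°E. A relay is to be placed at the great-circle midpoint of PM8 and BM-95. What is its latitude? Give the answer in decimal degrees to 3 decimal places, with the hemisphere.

43.894°N

Bx = cos φ₂ cos Δλ = 0.717882,  By = cos φ₂ sin Δλ = -0.008993
φₘ = atan2(sin φ₁ + sin φ₂, √((cos φ₁ + Bx)² + By²)) = 43.89376°
λₘ = λ₁ + atan2(By, cos φ₁ + Bx) = 62.55869°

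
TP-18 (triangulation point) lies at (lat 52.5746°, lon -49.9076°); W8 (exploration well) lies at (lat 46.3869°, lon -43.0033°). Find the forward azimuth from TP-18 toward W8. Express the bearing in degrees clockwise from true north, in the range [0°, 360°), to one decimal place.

Δλ = 6.9043°
y = sin Δλ · cos φ₂ = 0.082920
x = cos φ₁ sin φ₂ − sin φ₁ cos φ₂ cos Δλ = -0.103814
θ = atan2(y, x) = 141.3842° → 141.3842° (mod 360°)

141.4°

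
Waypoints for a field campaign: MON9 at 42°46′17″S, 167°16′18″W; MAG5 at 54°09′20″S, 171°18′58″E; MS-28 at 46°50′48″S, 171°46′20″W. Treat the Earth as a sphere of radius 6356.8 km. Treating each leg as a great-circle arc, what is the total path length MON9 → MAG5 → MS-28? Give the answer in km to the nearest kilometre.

3442 km

MON9: φ = -42.77139°, λ = -167.27167°
MAG5: φ = -54.15556°, λ = +171.31611°
MS-28: φ = -46.84667°, λ = -171.77222°
MON9→MAG5: c = 0.315453 rad, d = 2005.27 km
MAG5→MS-28: c = 0.226073 rad, d = 1437.10 km
Total = 2005.27 + 1437.10 = 3442.37 km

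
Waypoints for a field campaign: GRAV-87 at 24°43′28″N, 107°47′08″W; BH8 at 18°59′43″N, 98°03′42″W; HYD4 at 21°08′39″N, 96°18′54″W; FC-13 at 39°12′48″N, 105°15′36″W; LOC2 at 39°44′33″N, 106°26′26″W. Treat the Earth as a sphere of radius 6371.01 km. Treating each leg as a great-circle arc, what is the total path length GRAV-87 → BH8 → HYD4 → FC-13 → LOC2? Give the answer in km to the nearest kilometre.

3788 km

GRAV-87: φ = +24.72444°, λ = -107.78556°
BH8: φ = +18.99528°, λ = -98.06167°
HYD4: φ = +21.14417°, λ = -96.31500°
FC-13: φ = +39.21333°, λ = -105.26000°
LOC2: φ = +39.74250°, λ = -106.44056°
GRAV-87→BH8: c = 0.186465 rad, d = 1187.97 km
BH8→HYD4: c = 0.047185 rad, d = 300.61 km
HYD4→FC-13: c = 0.342571 rad, d = 2182.52 km
FC-13→LOC2: c = 0.018391 rad, d = 117.17 km
Total = 1187.97 + 300.61 + 2182.52 + 117.17 = 3788.28 km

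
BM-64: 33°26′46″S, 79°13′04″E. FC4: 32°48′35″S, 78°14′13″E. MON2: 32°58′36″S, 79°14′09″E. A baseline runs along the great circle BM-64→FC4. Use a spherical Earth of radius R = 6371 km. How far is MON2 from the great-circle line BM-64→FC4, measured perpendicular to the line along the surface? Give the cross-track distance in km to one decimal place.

42.4 km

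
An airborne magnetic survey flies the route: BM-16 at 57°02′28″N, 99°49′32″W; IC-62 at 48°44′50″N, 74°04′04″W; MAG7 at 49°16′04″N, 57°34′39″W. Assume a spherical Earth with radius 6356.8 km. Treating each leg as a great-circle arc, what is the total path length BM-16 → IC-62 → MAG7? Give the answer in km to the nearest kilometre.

3137 km

BM-16: φ = +57.04111°, λ = -99.82556°
IC-62: φ = +48.74722°, λ = -74.06778°
MAG7: φ = +49.26778°, λ = -57.57750°
BM-16→IC-62: c = 0.304831 rad, d = 1937.75 km
IC-62→MAG7: c = 0.188635 rad, d = 1199.12 km
Total = 1937.75 + 1199.12 = 3136.87 km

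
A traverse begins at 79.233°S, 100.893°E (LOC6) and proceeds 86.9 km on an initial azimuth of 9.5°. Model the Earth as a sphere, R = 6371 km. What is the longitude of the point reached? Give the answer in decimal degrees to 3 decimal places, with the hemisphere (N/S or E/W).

101.538°E

δ = d/R = 86.9/6371 = 0.013640 rad
φ₂ = arcsin(sin φ₁ cos δ + cos φ₁ sin δ cos θ)
   = arcsin(-0.98240·0.99991 + 0.18682·0.01364·0.98629) = -78.46150°
λ₂ = λ₁ + atan2(sin θ sin δ cos φ₁, cos δ − sin φ₁ sin φ₂) = 101.53784°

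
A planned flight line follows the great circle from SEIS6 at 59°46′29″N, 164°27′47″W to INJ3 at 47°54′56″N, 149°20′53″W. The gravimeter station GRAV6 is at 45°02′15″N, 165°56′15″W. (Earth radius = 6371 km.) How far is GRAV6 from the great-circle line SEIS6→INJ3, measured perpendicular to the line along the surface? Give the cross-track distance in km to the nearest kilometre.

SEIS6: φ = +59.77472°, λ = -164.46306°
INJ3: φ = +47.91556°, λ = -149.34806°
GRAV6: φ = +45.03750°, λ = -165.93750°
δ₁₃ = central angle SEIS6→GRAV6 = 0.257676 rad  (haversine)
θ₁₃ = bearing SEIS6→GRAV6 = 184.092°,  θ₁₂ = bearing SEIS6→INJ3 = 136.702°
dₓₜ = R·arcsin(sin δ₁₃ · sin(θ₁₃ − θ₁₂)) = 6371·arcsin(0.25483·sin(47.389°)) = 1202.000 km
|dₓₜ| = 1202.000 km

1202 km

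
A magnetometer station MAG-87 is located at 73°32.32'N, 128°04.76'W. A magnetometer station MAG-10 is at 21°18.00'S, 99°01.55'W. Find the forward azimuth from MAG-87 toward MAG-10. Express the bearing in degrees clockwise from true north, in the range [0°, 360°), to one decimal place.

MAG-87: φ = +73.53867°, λ = -128.07933°
MAG-10: φ = -21.30000°, λ = -99.02583°
Δλ = 29.0535°
y = sin Δλ · cos φ₂ = 0.452454
x = cos φ₁ sin φ₂ − sin φ₁ cos φ₂ cos Δλ = -0.884004
θ = atan2(y, x) = 152.8956° → 152.8956° (mod 360°)

152.9°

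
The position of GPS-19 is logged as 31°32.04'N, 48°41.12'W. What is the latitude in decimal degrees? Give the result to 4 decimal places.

31.5340°N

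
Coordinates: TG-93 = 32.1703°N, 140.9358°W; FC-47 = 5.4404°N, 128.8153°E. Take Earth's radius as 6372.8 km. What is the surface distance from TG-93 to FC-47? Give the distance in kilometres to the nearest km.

9712 km

Δφ = -26.7299°,  Δλ = -90.2489°
a = sin²(Δφ/2) + cos φ₁ cos φ₂ sin²(Δλ/2) = 0.476590
c = 2·arcsin(√a) = 1.523959 rad = 87.3164°
d = R·c = 6372.8 × 1.523959 = 9711.9 km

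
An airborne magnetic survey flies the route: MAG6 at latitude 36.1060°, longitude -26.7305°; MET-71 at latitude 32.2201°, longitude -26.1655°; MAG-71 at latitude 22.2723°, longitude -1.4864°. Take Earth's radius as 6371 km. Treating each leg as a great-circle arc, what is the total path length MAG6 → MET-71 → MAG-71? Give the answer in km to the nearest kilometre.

MAG6→MET-71: c = 0.068310 rad, d = 435.21 km
MET-71→MAG-71: c = 0.419097 rad, d = 2670.06 km
Total = 435.21 + 2670.06 = 3105.27 km

3105 km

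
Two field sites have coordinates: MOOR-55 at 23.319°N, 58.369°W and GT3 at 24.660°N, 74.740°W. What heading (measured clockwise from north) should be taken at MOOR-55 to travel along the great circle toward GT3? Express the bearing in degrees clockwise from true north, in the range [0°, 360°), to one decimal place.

278.4°

Δλ = -16.3710°
y = sin Δλ · cos φ₂ = -0.256151
x = cos φ₁ sin φ₂ − sin φ₁ cos φ₂ cos Δλ = 0.037988
θ = atan2(y, x) = -81.5643° → 278.4357° (mod 360°)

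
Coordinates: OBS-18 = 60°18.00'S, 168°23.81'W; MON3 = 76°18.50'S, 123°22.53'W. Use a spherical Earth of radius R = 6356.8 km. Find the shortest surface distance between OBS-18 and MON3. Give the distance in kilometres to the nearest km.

2447 km

OBS-18: φ = -60.30000°, λ = -168.39683°
MON3: φ = -76.30833°, λ = -123.37550°
Δφ = -16.0083°,  Δλ = 45.0213°
a = sin²(Δφ/2) + cos φ₁ cos φ₂ sin²(Δλ/2) = 0.036579
c = 2·arcsin(√a) = 0.384884 rad = 22.0522°
d = R·c = 6356.8 × 0.384884 = 2446.6 km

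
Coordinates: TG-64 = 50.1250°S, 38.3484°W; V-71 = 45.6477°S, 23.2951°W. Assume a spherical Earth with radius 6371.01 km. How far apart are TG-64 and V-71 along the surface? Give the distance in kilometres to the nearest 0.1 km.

1225.1 km

Δφ = 4.4773°,  Δλ = 15.0533°
a = sin²(Δφ/2) + cos φ₁ cos φ₂ sin²(Δλ/2) = 0.009216
c = 2·arcsin(√a) = 0.192292 rad = 11.0175°
d = R·c = 6371.01 × 0.192292 = 1225.1 km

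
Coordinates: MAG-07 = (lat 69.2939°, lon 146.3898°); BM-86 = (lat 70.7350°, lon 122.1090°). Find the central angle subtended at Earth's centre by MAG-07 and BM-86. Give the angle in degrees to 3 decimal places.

Δφ = 1.4411°,  Δλ = -24.2808°
a = sin²(Δφ/2) + cos φ₁ cos φ₂ sin²(Δλ/2) = 0.005318
c = 2·arcsin(√a) = 0.145977 rad = 8.3638°

8.364°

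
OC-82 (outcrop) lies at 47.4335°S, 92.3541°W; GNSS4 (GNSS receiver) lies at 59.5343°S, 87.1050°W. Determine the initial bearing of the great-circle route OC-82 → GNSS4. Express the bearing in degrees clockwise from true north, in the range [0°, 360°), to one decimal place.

Δλ = 5.2491°
y = sin Δλ · cos φ₂ = 0.046385
x = cos φ₁ sin φ₂ − sin φ₁ cos φ₂ cos Δλ = -0.211198
θ = atan2(y, x) = 167.6128° → 167.6128° (mod 360°)

167.6°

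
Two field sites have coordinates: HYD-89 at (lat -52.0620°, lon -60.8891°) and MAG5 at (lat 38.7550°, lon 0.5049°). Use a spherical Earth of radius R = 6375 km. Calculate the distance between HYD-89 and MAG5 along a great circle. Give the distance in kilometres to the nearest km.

Δφ = 90.8170°,  Δλ = 61.3940°
a = sin²(Δφ/2) + cos φ₁ cos φ₂ sin²(Δλ/2) = 0.632077
c = 2·arcsin(√a) = 1.838123 rad = 105.3167°
d = R·c = 6375 × 1.838123 = 11718.0 km

11718 km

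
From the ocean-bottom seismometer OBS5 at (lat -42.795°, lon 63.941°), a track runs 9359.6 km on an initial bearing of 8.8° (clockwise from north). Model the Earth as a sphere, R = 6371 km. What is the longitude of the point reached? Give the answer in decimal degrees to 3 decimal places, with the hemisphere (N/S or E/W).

75.526°E

δ = d/R = 9359.6/6371 = 1.469094 rad
φ₂ = arcsin(sin φ₁ cos δ + cos φ₁ sin δ cos θ)
   = arcsin(-0.67938·0.10153 + 0.73379·0.99483·0.98823) = 40.72501°
λ₂ = λ₁ + atan2(sin θ sin δ cos φ₁, cos δ − sin φ₁ sin φ₂) = 75.52622°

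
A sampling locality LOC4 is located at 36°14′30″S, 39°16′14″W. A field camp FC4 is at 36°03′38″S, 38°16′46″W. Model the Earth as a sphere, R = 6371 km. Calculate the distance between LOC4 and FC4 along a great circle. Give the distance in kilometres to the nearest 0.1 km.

91.2 km

LOC4: φ = -36.24167°, λ = -39.27056°
FC4: φ = -36.06056°, λ = -38.27944°
Δφ = 0.1811°,  Δλ = 0.9911°
a = sin²(Δφ/2) + cos φ₁ cos φ₂ sin²(Δλ/2) = 0.000051
c = 2·arcsin(√a) = 0.014321 rad = 0.8205°
d = R·c = 6371 × 0.014321 = 91.2 km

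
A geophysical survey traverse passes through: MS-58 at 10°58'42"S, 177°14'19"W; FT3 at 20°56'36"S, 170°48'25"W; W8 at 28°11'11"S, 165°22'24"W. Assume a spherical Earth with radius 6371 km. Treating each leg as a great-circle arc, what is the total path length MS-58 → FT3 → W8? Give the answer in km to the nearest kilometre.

MS-58: φ = -10.97833°, λ = -177.23861°
FT3: φ = -20.94333°, λ = -170.80694°
W8: φ = -28.18639°, λ = -165.37333°
MS-58→FT3: c = 0.204596 rad, d = 1303.48 km
FT3→W8: c = 0.152980 rad, d = 974.64 km
Total = 1303.48 + 974.64 = 2278.12 km

2278 km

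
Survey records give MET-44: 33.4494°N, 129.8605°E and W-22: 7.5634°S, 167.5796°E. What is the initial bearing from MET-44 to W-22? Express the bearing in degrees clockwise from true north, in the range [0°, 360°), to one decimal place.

Δλ = 37.7191°
y = sin Δλ · cos φ₂ = 0.606468
x = cos φ₁ sin φ₂ − sin φ₁ cos φ₂ cos Δλ = -0.542040
θ = atan2(y, x) = 131.7892° → 131.7892° (mod 360°)

131.8°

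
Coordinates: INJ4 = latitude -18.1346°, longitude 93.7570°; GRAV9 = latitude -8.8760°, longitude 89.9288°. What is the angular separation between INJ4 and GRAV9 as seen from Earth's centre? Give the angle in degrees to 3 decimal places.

Δφ = 9.2586°,  Δλ = -3.8282°
a = sin²(Δφ/2) + cos φ₁ cos φ₂ sin²(Δλ/2) = 0.007561
c = 2·arcsin(√a) = 0.174133 rad = 9.9771°

9.977°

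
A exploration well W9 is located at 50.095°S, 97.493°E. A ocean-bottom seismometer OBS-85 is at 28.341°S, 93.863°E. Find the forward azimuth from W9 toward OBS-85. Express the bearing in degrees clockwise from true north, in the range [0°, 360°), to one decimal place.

Δλ = -3.6300°
y = sin Δλ · cos φ₂ = -0.055724
x = cos φ₁ sin φ₂ − sin φ₁ cos φ₂ cos Δλ = 0.369268
θ = atan2(y, x) = -8.5815° → 351.4185° (mod 360°)

351.4°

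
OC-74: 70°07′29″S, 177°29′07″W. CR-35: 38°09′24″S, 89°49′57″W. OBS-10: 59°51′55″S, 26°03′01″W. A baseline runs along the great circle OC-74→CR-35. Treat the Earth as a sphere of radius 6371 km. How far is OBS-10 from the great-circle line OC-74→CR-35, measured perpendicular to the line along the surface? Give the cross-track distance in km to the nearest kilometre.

4402 km

OC-74: φ = -70.12472°, λ = -177.48528°
CR-35: φ = -38.15667°, λ = -89.83250°
OBS-10: φ = -59.86528°, λ = -26.05028°
δ₁₃ = central angle OC-74→OBS-10 = 0.845403 rad  (haversine)
θ₁₃ = bearing OC-74→OBS-10 = 161.287°,  θ₁₂ = bearing OC-74→CR-35 = 102.887°
dₓₜ = R·arcsin(sin δ₁₃ · sin(θ₁₃ − θ₁₂)) = 6371·arcsin(0.74824·sin(58.400°)) = 4402.272 km
|dₓₜ| = 4402.272 km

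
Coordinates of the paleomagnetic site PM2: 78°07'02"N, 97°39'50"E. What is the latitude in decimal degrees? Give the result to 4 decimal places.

78° + 7′/60 + 2″/3600 = 78 + 0.11667 + 0.00056 = 78.1172°

78.1172°N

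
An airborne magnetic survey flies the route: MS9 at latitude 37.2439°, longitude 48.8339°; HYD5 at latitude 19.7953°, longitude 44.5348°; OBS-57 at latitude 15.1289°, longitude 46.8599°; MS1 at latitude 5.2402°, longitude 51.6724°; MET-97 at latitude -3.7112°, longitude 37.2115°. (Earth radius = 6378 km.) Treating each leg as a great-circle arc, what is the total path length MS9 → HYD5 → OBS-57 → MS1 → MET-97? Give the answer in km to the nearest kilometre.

MS9→HYD5: c = 0.311487 rad, d = 1986.67 km
HYD5→OBS-57: c = 0.090170 rad, d = 575.10 km
OBS-57→MS1: c = 0.191319 rad, d = 1220.23 km
MS1→MET-97: c = 0.296594 rad, d = 1891.68 km
Total = 1986.67 + 575.10 + 1220.23 + 1891.68 = 5673.68 km

5674 km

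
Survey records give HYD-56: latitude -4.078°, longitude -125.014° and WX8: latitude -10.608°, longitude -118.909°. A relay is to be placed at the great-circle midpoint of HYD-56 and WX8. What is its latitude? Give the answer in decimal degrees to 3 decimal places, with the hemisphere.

Bx = cos φ₂ cos Δλ = 0.977335,  By = cos φ₂ sin Δλ = 0.104533
φₘ = atan2(sin φ₁ + sin φ₂, √((cos φ₁ + Bx)² + By²)) = -7.35332°
λₘ = λ₁ + atan2(By, cos φ₁ + Bx) = -121.98396°

7.353°S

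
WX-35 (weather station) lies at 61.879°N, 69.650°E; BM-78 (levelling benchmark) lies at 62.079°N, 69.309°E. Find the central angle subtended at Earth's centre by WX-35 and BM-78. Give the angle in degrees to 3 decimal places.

0.256°

Δφ = 0.2000°,  Δλ = -0.3410°
a = sin²(Δφ/2) + cos φ₁ cos φ₂ sin²(Δλ/2) = 0.000005
c = 2·arcsin(√a) = 0.004472 rad = 0.2562°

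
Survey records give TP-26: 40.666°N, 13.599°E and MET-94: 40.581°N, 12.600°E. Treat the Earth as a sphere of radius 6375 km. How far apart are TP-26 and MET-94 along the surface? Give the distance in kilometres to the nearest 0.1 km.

Δφ = -0.0850°,  Δλ = -0.9990°
a = sin²(Δφ/2) + cos φ₁ cos φ₂ sin²(Δλ/2) = 0.000044
c = 2·arcsin(√a) = 0.013317 rad = 0.7630°
d = R·c = 6375 × 0.013317 = 84.9 km

84.9 km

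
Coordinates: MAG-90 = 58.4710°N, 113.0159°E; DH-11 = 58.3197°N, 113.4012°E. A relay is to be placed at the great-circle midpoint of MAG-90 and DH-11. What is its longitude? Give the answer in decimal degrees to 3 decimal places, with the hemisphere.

113.209°E

Bx = cos φ₂ cos Δλ = 0.525167,  By = cos φ₂ sin Δλ = 0.003532
φₘ = atan2(sin φ₁ + sin φ₂, √((cos φ₁ + Bx)² + By²)) = 58.39549°
λₘ = λ₁ + atan2(By, cos φ₁ + Bx) = 113.20896°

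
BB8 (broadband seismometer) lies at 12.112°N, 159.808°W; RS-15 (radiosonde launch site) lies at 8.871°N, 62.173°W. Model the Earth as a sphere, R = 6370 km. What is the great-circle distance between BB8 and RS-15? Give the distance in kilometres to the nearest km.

10618 km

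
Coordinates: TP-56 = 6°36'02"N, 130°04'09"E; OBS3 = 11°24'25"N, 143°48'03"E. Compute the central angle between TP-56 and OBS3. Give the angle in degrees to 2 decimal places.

14.38°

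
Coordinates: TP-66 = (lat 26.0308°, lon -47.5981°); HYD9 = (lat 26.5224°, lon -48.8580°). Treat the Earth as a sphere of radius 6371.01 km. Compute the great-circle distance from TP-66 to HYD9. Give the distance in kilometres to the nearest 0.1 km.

Δφ = 0.4916°,  Δλ = -1.2599°
a = sin²(Δφ/2) + cos φ₁ cos φ₂ sin²(Δλ/2) = 0.000116
c = 2·arcsin(√a) = 0.021503 rad = 1.2320°
d = R·c = 6371.01 × 0.021503 = 137.0 km

137.0 km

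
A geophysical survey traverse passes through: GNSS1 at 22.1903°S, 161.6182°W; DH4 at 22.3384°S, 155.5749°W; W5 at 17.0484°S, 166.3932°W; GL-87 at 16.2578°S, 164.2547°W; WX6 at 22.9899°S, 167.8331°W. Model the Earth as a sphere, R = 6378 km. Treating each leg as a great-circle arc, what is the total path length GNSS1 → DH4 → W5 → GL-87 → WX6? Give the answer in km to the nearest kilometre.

GNSS1→DH4: c = 0.097640 rad, d = 622.74 km
DH4→W5: c = 0.200213 rad, d = 1276.96 km
W5→GL-87: c = 0.038328 rad, d = 244.46 km
GL-87→WX6: c = 0.131380 rad, d = 837.94 km
Total = 622.74 + 1276.96 + 244.46 + 837.94 = 2982.10 km

2982 km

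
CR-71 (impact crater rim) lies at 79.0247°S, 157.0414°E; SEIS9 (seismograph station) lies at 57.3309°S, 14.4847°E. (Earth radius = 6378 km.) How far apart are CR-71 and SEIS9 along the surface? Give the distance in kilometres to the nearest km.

4659 km

Δφ = 21.6938°,  Δλ = -142.5567°
a = sin²(Δφ/2) + cos φ₁ cos φ₂ sin²(Δλ/2) = 0.127594
c = 2·arcsin(√a) = 0.730543 rad = 41.8570°
d = R·c = 6378 × 0.730543 = 4659.4 km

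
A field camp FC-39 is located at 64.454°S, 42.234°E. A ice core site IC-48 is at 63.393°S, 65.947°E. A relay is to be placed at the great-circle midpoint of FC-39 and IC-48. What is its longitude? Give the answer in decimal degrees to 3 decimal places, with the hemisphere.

54.318°E

Bx = cos φ₂ cos Δλ = 0.410055,  By = cos φ₂ sin Δλ = 0.180113
φₘ = atan2(sin φ₁ + sin φ₂, √((cos φ₁ + Bx)² + By²)) = -64.40794°
λₘ = λ₁ + atan2(By, cos φ₁ + Bx) = 54.31808°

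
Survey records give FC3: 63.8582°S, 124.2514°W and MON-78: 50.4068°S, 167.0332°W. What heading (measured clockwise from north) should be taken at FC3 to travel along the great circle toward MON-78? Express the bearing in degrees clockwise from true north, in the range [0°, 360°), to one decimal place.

Δλ = -42.7818°
y = sin Δλ · cos φ₂ = -0.432881
x = cos φ₁ sin φ₂ − sin φ₁ cos φ₂ cos Δλ = 0.080401
θ = atan2(y, x) = -79.4781° → 280.5219° (mod 360°)

280.5°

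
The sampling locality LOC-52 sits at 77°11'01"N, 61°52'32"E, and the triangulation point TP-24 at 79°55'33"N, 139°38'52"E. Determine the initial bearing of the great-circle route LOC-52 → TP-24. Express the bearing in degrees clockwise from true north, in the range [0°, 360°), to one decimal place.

LOC-52: φ = +77.18361°, λ = +61.87556°
TP-24: φ = +79.92583°, λ = +139.64778°
Δλ = 77.7722°
y = sin Δλ · cos φ₂ = 0.170954
x = cos φ₁ sin φ₂ − sin φ₁ cos φ₂ cos Δλ = 0.182282
θ = atan2(y, x) = 43.1633° → 43.1633° (mod 360°)

43.2°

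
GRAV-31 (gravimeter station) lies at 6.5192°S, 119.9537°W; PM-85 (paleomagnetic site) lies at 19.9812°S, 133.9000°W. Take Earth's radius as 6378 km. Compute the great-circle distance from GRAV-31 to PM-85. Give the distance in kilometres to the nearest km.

2125 km

Δφ = -13.4620°,  Δλ = -13.9463°
a = sin²(Δφ/2) + cos φ₁ cos φ₂ sin²(Δλ/2) = 0.027500
c = 2·arcsin(√a) = 0.333201 rad = 19.0910°
d = R·c = 6378 × 0.333201 = 2125.2 km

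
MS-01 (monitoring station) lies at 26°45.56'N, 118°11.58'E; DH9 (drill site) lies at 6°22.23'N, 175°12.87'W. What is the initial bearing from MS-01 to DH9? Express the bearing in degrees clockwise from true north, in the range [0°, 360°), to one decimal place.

MS-01: φ = +26.75933°, λ = +118.19300°
DH9: φ = +6.37050°, λ = -175.21450°
Δλ = 66.5925°
y = sin Δλ · cos φ₂ = 0.912036
x = cos φ₁ sin φ₂ − sin φ₁ cos φ₂ cos Δλ = -0.078689
θ = atan2(y, x) = 94.9312° → 94.9312° (mod 360°)

94.9°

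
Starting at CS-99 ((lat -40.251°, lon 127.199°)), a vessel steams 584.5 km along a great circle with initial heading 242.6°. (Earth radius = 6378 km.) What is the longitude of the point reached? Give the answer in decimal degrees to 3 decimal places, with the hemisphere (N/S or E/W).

δ = d/R = 584.5/6378 = 0.091643 rad
φ₂ = arcsin(sin φ₁ cos δ + cos φ₁ sin δ cos θ)
   = arcsin(-0.64614·0.99580 + 0.76322·0.09151·-0.46020) = -42.49836°
λ₂ = λ₁ + atan2(sin θ sin δ cos φ₁, cos δ − sin φ₁ sin φ₂) = 120.87229°

120.872°E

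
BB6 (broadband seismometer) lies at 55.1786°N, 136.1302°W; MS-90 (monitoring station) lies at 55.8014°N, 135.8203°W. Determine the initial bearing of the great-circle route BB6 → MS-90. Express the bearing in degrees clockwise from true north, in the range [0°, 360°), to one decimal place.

15.6°

Δλ = 0.3099°
y = sin Δλ · cos φ₂ = 0.003040
x = cos φ₁ sin φ₂ − sin φ₁ cos φ₂ cos Δλ = 0.010876
θ = atan2(y, x) = 15.6161° → 15.6161° (mod 360°)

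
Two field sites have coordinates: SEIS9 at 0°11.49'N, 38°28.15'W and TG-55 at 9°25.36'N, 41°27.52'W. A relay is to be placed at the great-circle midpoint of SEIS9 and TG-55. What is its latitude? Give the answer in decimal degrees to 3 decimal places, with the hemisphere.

SEIS9: φ = +0.19150°, λ = -38.46917°
TG-55: φ = +9.42267°, λ = -41.45867°
Bx = cos φ₂ cos Δλ = 0.985165,  By = cos φ₂ sin Δλ = -0.051449
φₘ = atan2(sin φ₁ + sin φ₂, √((cos φ₁ + Bx)² + By²)) = 4.80871°
λₘ = λ₁ + atan2(By, cos φ₁ + Bx) = -39.95377°

4.809°N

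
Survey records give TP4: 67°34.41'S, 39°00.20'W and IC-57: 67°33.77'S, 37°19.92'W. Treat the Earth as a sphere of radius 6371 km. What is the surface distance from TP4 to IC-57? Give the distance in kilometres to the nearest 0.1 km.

70.9 km

TP4: φ = -67.57350°, λ = -39.00333°
IC-57: φ = -67.56283°, λ = -37.33200°
Δφ = 0.0107°,  Δλ = 1.6713°
a = sin²(Δφ/2) + cos φ₁ cos φ₂ sin²(Δλ/2) = 0.000031
c = 2·arcsin(√a) = 0.011132 rad = 0.6378°
d = R·c = 6371 × 0.011132 = 70.9 km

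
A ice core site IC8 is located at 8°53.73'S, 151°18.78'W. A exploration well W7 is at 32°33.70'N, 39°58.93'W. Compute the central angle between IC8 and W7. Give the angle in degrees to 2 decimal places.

112.71°

IC8: φ = -8.89550°, λ = -151.31300°
W7: φ = +32.56167°, λ = -39.98217°
Δφ = 41.4572°,  Δλ = 111.3308°
a = sin²(Δφ/2) + cos φ₁ cos φ₂ sin²(Δλ/2) = 0.693056
c = 2·arcsin(√a) = 1.967210 rad = 112.7128°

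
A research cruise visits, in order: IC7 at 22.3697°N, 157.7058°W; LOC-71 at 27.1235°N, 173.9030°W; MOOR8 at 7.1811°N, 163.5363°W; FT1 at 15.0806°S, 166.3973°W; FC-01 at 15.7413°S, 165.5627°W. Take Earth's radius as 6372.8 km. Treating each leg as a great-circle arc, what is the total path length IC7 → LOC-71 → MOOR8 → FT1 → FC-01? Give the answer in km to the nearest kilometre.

IC7→LOC-71: c = 0.269549 rad, d = 1717.78 km
LOC-71→MOOR8: c = 0.388122 rad, d = 2473.42 km
MOOR8→FT1: c = 0.391680 rad, d = 2496.10 km
FT1→FC-01: c = 0.018171 rad, d = 115.80 km
Total = 1717.78 + 2473.42 + 2496.10 + 115.80 = 6803.10 km

6803 km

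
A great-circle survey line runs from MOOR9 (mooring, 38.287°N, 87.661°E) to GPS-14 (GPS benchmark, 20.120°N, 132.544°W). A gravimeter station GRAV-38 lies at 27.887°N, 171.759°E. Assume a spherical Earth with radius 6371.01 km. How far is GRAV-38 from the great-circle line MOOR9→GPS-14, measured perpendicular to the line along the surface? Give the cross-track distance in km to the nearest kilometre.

3112 km

δ₁₃ = central angle MOOR9→GRAV-38 = 1.201302 rad  (haversine)
θ₁₃ = bearing MOOR9→GRAV-38 = 70.530°,  θ₁₂ = bearing MOOR9→GPS-14 = 40.315°
dₓₜ = R·arcsin(sin δ₁₃ · sin(θ₁₃ − θ₁₂)) = 6371.01·arcsin(0.93251·sin(30.215°)) = 3112.079 km
|dₓₜ| = 3112.079 km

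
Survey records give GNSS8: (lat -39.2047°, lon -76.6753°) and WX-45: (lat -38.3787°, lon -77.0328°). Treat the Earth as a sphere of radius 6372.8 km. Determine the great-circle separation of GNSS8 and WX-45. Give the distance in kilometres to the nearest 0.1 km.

97.0 km

Δφ = 0.8260°,  Δλ = -0.3575°
a = sin²(Δφ/2) + cos φ₁ cos φ₂ sin²(Δλ/2) = 0.000058
c = 2·arcsin(√a) = 0.015215 rad = 0.8717°
d = R·c = 6372.8 × 0.015215 = 97.0 km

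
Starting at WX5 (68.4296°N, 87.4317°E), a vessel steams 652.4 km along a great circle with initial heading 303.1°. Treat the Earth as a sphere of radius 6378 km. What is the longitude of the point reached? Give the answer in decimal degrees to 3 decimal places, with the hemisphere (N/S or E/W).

δ = d/R = 652.4/6378 = 0.102289 rad
φ₂ = arcsin(sin φ₁ cos δ + cos φ₁ sin δ cos θ)
   = arcsin(0.92997·0.99477 + 0.36764·0.10211·0.54610) = 71.01549°
λ₂ = λ₁ + atan2(sin θ sin δ cos φ₁, cos δ − sin φ₁ sin φ₂) = 72.18666°

72.187°E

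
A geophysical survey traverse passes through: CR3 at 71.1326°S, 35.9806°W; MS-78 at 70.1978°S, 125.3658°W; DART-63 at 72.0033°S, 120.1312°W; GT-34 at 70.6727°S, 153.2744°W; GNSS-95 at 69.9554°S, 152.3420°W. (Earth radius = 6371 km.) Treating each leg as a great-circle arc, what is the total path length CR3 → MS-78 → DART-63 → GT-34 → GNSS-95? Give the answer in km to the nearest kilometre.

4531 km

CR3→MS-78: c = 0.470173 rad, d = 2995.47 km
MS-78→DART-63: c = 0.043200 rad, d = 275.23 km
DART-63→GT-34: c = 0.184140 rad, d = 1173.16 km
GT-34→GNSS-95: c = 0.013666 rad, d = 87.07 km
Total = 2995.47 + 275.23 + 1173.16 + 87.07 = 4530.92 km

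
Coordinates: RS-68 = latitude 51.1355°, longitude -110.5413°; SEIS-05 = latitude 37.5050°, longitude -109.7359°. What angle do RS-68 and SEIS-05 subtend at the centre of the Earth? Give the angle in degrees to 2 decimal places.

13.64°

Δφ = -13.6305°,  Δλ = 0.8054°
a = sin²(Δφ/2) + cos φ₁ cos φ₂ sin²(Δλ/2) = 0.014107
c = 2·arcsin(√a) = 0.238106 rad = 13.6425°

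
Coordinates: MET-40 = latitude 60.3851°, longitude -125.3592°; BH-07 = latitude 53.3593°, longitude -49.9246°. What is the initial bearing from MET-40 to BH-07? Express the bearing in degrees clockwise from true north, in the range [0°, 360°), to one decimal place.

65.3°

Δλ = 75.4346°
y = sin Δλ · cos φ₂ = 0.577615
x = cos φ₁ sin φ₂ − sin φ₁ cos φ₂ cos Δλ = 0.266038
θ = atan2(y, x) = 65.2701° → 65.2701° (mod 360°)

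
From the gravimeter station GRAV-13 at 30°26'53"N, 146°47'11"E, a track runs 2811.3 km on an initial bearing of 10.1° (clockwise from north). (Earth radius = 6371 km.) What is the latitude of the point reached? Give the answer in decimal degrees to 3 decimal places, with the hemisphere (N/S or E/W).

55.154°N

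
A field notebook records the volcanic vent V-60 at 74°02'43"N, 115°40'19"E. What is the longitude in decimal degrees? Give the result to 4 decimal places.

115° + 40′/60 + 19″/3600 = 115 + 0.66667 + 0.00528 = 115.6719°

115.6719°E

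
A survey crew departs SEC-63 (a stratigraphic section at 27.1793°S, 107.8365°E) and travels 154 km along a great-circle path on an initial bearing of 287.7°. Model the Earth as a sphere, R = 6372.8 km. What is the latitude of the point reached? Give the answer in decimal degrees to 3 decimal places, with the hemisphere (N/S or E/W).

δ = d/R = 154/6372.8 = 0.024165 rad
φ₂ = arcsin(sin φ₁ cos δ + cos φ₁ sin δ cos θ)
   = arcsin(-0.45678·0.99971 + 0.88958·0.02416·0.30403) = -26.75062°
λ₂ = λ₁ + atan2(sin θ sin δ cos φ₁, cos δ − sin φ₁ sin φ₂) = 106.35937°

26.751°S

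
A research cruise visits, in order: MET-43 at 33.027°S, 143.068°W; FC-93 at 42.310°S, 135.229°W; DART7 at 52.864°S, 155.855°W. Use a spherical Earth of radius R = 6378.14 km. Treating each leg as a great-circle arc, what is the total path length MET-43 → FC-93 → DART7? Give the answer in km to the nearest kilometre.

3174 km

MET-43→FC-93: c = 0.194680 rad, d = 1241.69 km
FC-93→DART7: c = 0.302935 rad, d = 1932.16 km
Total = 1241.69 + 1932.16 = 3173.85 km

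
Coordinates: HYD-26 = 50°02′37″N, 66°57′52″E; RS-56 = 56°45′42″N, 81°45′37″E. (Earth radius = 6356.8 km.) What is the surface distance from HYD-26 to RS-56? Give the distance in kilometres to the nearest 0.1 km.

1225.9 km

HYD-26: φ = +50.04361°, λ = +66.96444°
RS-56: φ = +56.76167°, λ = +81.76028°
Δφ = 6.7181°,  Δλ = 14.7958°
a = sin²(Δφ/2) + cos φ₁ cos φ₂ sin²(Δλ/2) = 0.009269
c = 2·arcsin(√a) = 0.192850 rad = 11.0495°
d = R·c = 6356.8 × 0.192850 = 1225.9 km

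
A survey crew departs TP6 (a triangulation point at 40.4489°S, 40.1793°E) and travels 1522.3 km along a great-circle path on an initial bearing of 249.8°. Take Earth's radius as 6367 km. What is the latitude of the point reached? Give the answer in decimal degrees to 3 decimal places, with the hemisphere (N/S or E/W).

43.832°S

δ = d/R = 1522.3/6367 = 0.239092 rad
φ₂ = arcsin(sin φ₁ cos δ + cos φ₁ sin δ cos θ)
   = arcsin(-0.64877·0.97155 + 0.76098·0.23682·-0.34530) = -43.83174°
λ₂ = λ₁ + atan2(sin θ sin δ cos φ₁, cos δ − sin φ₁ sin φ₂) = 22.23466°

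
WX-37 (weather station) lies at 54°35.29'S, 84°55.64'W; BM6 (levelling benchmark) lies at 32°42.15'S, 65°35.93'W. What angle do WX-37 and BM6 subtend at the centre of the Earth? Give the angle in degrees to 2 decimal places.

25.78°

WX-37: φ = -54.58817°, λ = -84.92733°
BM6: φ = -32.70250°, λ = -65.59883°
Δφ = 21.8857°,  Δλ = 19.3285°
a = sin²(Δφ/2) + cos φ₁ cos φ₂ sin²(Δλ/2) = 0.049777
c = 2·arcsin(√a) = 0.450001 rad = 25.7832°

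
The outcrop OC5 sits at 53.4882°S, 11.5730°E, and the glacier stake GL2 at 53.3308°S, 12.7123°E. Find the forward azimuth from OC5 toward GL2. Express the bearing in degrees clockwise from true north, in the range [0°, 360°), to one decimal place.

Δλ = 1.1393°
y = sin Δλ · cos φ₂ = 0.011874
x = cos φ₁ sin φ₂ − sin φ₁ cos φ₂ cos Δλ = 0.002652
θ = atan2(y, x) = 77.4089° → 77.4089° (mod 360°)

77.4°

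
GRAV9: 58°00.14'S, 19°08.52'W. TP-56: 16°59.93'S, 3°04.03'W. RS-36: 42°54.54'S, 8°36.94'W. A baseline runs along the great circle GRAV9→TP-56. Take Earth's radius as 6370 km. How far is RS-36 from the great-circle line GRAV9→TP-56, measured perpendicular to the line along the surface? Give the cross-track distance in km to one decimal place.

GRAV9: φ = -58.00233°, λ = -19.14200°
TP-56: φ = -16.99883°, λ = -3.06717°
RS-36: φ = -42.90900°, λ = -8.61567°
δ₁₃ = central angle GRAV9→RS-36 = 0.287444 rad  (haversine)
θ₁₃ = bearing GRAV9→RS-36 = 28.163°,  θ₁₂ = bearing GRAV9→TP-56 = 22.981°
dₓₜ = R·arcsin(sin δ₁₃ · sin(θ₁₃ − θ₁₂)) = 6370·arcsin(0.28350·sin(5.182°)) = 163.120 km
|dₓₜ| = 163.120 km

163.1 km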